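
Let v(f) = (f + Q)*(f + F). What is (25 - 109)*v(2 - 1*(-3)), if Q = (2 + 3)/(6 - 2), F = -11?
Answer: 3150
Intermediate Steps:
Q = 5/4 ≈ 1.2500
v(f) = (-11 + f)*(5/4 + f) (v(f) = (f + 5/4)*(f - 11) = (5/4 + f)*(-11 + f) = (-11 + f)*(5/4 + f))
(25 - 109)*v(2 - 1*(-3)) = (25 - 109)*(-55/4 + (2 - 1*(-3))² - 39*(2 - 1*(-3))/4) = -84*(-55/4 + (2 + 3)² - 39*(2 + 3)/4) = -84*(-55/4 + 5² - 39/4*5) = -84*(-55/4 + 25 - 195/4) = -84*(-75/2) = 3150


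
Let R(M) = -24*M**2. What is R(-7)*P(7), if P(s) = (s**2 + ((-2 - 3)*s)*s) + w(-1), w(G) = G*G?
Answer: 229320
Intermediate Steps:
w(G) = G**2
P(s) = 1 - 4*s**2 (P(s) = (s**2 + ((-2 - 3)*s)*s) + (-1)**2 = (s**2 + (-5*s)*s) + 1 = (s**2 - 5*s**2) + 1 = -4*s**2 + 1 = 1 - 4*s**2)
R(-7)*P(7) = (-24*(-7)**2)*(1 - 4*7**2) = (-24*49)*(1 - 4*49) = -1176*(1 - 196) = -1176*(-195) = 229320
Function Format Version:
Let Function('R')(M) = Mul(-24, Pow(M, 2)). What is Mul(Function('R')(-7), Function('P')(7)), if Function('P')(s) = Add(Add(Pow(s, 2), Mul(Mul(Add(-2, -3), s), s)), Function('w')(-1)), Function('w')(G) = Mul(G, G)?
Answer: 229320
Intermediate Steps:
Function('w')(G) = Pow(G, 2)
Function('P')(s) = Add(1, Mul(-4, Pow(s, 2))) (Function('P')(s) = Add(Add(Pow(s, 2), Mul(Mul(Add(-2, -3), s), s)), Pow(-1, 2)) = Add(Add(Pow(s, 2), Mul(Mul(-5, s), s)), 1) = Add(Add(Pow(s, 2), Mul(-5, Pow(s, 2))), 1) = Add(Mul(-4, Pow(s, 2)), 1) = Add(1, Mul(-4, Pow(s, 2))))
Mul(Function('R')(-7), Function('P')(7)) = Mul(Mul(-24, Pow(-7, 2)), Add(1, Mul(-4, Pow(7, 2)))) = Mul(Mul(-24, 49), Add(1, Mul(-4, 49))) = Mul(-1176, Add(1, -196)) = Mul(-1176, -195) = 229320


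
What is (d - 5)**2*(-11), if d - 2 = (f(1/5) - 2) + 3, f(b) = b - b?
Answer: -44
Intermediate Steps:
f(b) = 0
d = 3 (d = 2 + ((0 - 2) + 3) = 2 + (-2 + 3) = 2 + 1 = 3)
(d - 5)**2*(-11) = (3 - 5)**2*(-11) = (-2)**2*(-11) = 4*(-11) = -44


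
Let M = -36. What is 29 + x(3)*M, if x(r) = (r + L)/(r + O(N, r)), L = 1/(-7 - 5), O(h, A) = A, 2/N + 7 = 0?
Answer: 23/2 ≈ 11.500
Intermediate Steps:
N = -2/7 (N = 2/(-7 + 0) = 2/(-7) = 2*(-1/7) = -2/7 ≈ -0.28571)
L = -1/12 (L = 1/(-12) = -1/12 ≈ -0.083333)
x(r) = (-1/12 + r)/(2*r) (x(r) = (r - 1/12)/(r + r) = (-1/12 + r)/((2*r)) = (-1/12 + r)*(1/(2*r)) = (-1/12 + r)/(2*r))
29 + x(3)*M = 29 + ((1/24)*(-1 + 12*3)/3)*(-36) = 29 + ((1/24)*(1/3)*(-1 + 36))*(-36) = 29 + ((1/24)*(1/3)*35)*(-36) = 29 + (35/72)*(-36) = 29 - 35/2 = 23/2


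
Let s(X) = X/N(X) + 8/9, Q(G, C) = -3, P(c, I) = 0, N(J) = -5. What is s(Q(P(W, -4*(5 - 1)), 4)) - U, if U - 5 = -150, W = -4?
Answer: 6592/45 ≈ 146.49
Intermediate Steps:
U = -145 (U = 5 - 150 = -145)
s(X) = 8/9 - X/5 (s(X) = X/(-5) + 8/9 = X*(-1/5) + 8*(1/9) = -X/5 + 8/9 = 8/9 - X/5)
s(Q(P(W, -4*(5 - 1)), 4)) - U = (8/9 - 1/5*(-3)) - 1*(-145) = (8/9 + 3/5) + 145 = 67/45 + 145 = 6592/45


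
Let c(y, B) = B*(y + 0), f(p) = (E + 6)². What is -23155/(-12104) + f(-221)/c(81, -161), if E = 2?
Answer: 301189699/157848264 ≈ 1.9081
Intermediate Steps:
f(p) = 64 (f(p) = (2 + 6)² = 8² = 64)
c(y, B) = B*y
-23155/(-12104) + f(-221)/c(81, -161) = -23155/(-12104) + 64/((-161*81)) = -23155*(-1/12104) + 64/(-13041) = 23155/12104 + 64*(-1/13041) = 23155/12104 - 64/13041 = 301189699/157848264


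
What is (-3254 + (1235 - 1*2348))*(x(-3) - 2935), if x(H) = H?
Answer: 12830246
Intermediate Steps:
(-3254 + (1235 - 1*2348))*(x(-3) - 2935) = (-3254 + (1235 - 1*2348))*(-3 - 2935) = (-3254 + (1235 - 2348))*(-2938) = (-3254 - 1113)*(-2938) = -4367*(-2938) = 12830246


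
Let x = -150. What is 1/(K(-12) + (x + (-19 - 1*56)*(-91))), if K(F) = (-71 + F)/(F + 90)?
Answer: 78/520567 ≈ 0.00014984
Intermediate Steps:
K(F) = (-71 + F)/(90 + F)
1/(K(-12) + (x + (-19 - 1*56)*(-91))) = 1/((-71 - 12)/(90 - 12) + (-150 + (-19 - 1*56)*(-91))) = 1/(-83/78 + (-150 + (-19 - 56)*(-91))) = 1/((1/78)*(-83) + (-150 - 75*(-91))) = 1/(-83/78 + (-150 + 6825)) = 1/(-83/78 + 6675) = 1/(520567/78) = 78/520567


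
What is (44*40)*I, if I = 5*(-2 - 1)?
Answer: -26400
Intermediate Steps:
I = -15 (I = 5*(-3) = -15)
(44*40)*I = (44*40)*(-15) = 1760*(-15) = -26400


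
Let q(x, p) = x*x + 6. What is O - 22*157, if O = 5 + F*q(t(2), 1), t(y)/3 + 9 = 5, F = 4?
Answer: -2849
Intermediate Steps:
t(y) = -12 (t(y) = -27 + 3*5 = -27 + 15 = -12)
q(x, p) = 6 + x**2 (q(x, p) = x**2 + 6 = 6 + x**2)
O = 605 (O = 5 + 4*(6 + (-12)**2) = 5 + 4*(6 + 144) = 5 + 4*150 = 5 + 600 = 605)
O - 22*157 = 605 - 22*157 = 605 - 3454 = -2849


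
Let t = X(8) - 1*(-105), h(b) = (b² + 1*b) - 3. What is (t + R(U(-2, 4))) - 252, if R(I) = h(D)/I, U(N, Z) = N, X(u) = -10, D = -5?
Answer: -331/2 ≈ -165.50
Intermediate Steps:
h(b) = -3 + b + b² (h(b) = (b² + b) - 3 = (b + b²) - 3 = -3 + b + b²)
R(I) = 17/I (R(I) = (-3 - 5 + (-5)²)/I = (-3 - 5 + 25)/I = 17/I)
t = 95 (t = -10 - 1*(-105) = -10 + 105 = 95)
(t + R(U(-2, 4))) - 252 = (95 + 17/(-2)) - 252 = (95 + 17*(-½)) - 252 = (95 - 17/2) - 252 = 173/2 - 252 = -331/2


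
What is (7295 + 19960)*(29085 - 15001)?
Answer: 383859420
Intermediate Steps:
(7295 + 19960)*(29085 - 15001) = 27255*14084 = 383859420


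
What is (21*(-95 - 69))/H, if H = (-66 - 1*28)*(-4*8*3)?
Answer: -287/752 ≈ -0.38165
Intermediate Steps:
H = 9024 (H = (-66 - 28)*(-32*3) = -94*(-96) = 9024)
(21*(-95 - 69))/H = (21*(-95 - 69))/9024 = (21*(-164))*(1/9024) = -3444*1/9024 = -287/752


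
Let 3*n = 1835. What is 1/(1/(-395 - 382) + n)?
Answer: 777/475264 ≈ 0.0016349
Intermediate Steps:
n = 1835/3 (n = (⅓)*1835 = 1835/3 ≈ 611.67)
1/(1/(-395 - 382) + n) = 1/(1/(-395 - 382) + 1835/3) = 1/(1/(-777) + 1835/3) = 1/(-1/777 + 1835/3) = 1/(475264/777) = 777/475264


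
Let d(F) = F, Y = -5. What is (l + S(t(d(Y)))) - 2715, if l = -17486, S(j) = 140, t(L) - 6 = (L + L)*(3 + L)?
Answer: -20061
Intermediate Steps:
t(L) = 6 + 2*L*(3 + L) (t(L) = 6 + (L + L)*(3 + L) = 6 + (2*L)*(3 + L) = 6 + 2*L*(3 + L))
(l + S(t(d(Y)))) - 2715 = (-17486 + 140) - 2715 = -17346 - 2715 = -20061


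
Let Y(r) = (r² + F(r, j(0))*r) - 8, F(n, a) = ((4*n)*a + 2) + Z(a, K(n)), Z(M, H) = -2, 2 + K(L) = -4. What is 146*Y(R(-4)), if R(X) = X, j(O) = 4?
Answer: 38544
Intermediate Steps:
K(L) = -6 (K(L) = -2 - 4 = -6)
F(n, a) = 4*a*n (F(n, a) = ((4*n)*a + 2) - 2 = (4*a*n + 2) - 2 = (2 + 4*a*n) - 2 = 4*a*n)
Y(r) = -8 + 17*r² (Y(r) = (r² + (4*4*r)*r) - 8 = (r² + (16*r)*r) - 8 = (r² + 16*r²) - 8 = 17*r² - 8 = -8 + 17*r²)
146*Y(R(-4)) = 146*(-8 + 17*(-4)²) = 146*(-8 + 17*16) = 146*(-8 + 272) = 146*264 = 38544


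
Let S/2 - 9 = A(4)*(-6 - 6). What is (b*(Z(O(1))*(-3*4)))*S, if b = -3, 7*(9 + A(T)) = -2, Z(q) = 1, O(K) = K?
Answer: 60696/7 ≈ 8670.9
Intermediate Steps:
A(T) = -65/7 (A(T) = -9 + (⅐)*(-2) = -9 - 2/7 = -65/7)
S = 1686/7 (S = 18 + 2*(-65*(-6 - 6)/7) = 18 + 2*(-65/7*(-12)) = 18 + 2*(780/7) = 18 + 1560/7 = 1686/7 ≈ 240.86)
(b*(Z(O(1))*(-3*4)))*S = -3*(-3*4)*(1686/7) = -3*(-12)*(1686/7) = 36*(1686/7) = 60696/7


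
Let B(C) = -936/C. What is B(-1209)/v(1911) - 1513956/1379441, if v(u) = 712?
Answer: -4172866281/3805877719 ≈ -1.0964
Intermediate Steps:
B(-1209)/v(1911) - 1513956/1379441 = -936/(-1209)/712 - 1513956/1379441 = -936*(-1/1209)*(1/712) - 1513956*1/1379441 = (24/31)*(1/712) - 1513956/1379441 = 3/2759 - 1513956/1379441 = -4172866281/3805877719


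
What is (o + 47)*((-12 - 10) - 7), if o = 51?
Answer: -2842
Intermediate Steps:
(o + 47)*((-12 - 10) - 7) = (51 + 47)*((-12 - 10) - 7) = 98*(-22 - 7) = 98*(-29) = -2842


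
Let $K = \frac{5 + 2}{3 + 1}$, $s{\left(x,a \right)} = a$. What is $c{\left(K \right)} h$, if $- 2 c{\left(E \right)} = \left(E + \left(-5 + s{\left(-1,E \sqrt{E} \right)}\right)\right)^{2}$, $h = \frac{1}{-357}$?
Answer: $\frac{1019}{45696} - \frac{13 \sqrt{7}}{1632} \approx 0.0012243$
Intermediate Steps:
$h = - \frac{1}{357} \approx -0.0028011$
$K = \frac{7}{4} \approx 1.75$
$c{\left(E \right)} = - \frac{\left(-5 + E + E^{\frac{3}{2}}\right)^{2}}{2}$ ($c{\left(E \right)} = - \frac{\left(E + \left(-5 + E \sqrt{E}\right)\right)^{2}}{2} = - \frac{\left(E + \left(-5 + E^{\frac{3}{2}}\right)\right)^{2}}{2} = - \frac{\left(-5 + E + E^{\frac{3}{2}}\right)^{2}}{2}$)
$c{\left(K \right)} h = - \frac{\left(-5 + \frac{7}{4} + \left(\frac{7}{4}\right)^{\frac{3}{2}}\right)^{2}}{2} \left(- \frac{1}{357}\right) = - \frac{\left(-5 + \frac{7}{4} + \frac{7 \sqrt{7}}{8}\right)^{2}}{2} \left(- \frac{1}{357}\right) = - \frac{\left(- \frac{13}{4} + \frac{7 \sqrt{7}}{8}\right)^{2}}{2} \left(- \frac{1}{357}\right) = \frac{\left(- \frac{13}{4} + \frac{7 \sqrt{7}}{8}\right)^{2}}{714}$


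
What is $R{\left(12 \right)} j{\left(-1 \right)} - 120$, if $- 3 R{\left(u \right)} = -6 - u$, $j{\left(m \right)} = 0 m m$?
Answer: $-120$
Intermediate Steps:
$j{\left(m \right)} = 0$ ($j{\left(m \right)} = 0 m = 0$)
$R{\left(u \right)} = 2 + \frac{u}{3}$ ($R{\left(u \right)} = - \frac{-6 - u}{3} = 2 + \frac{u}{3}$)
$R{\left(12 \right)} j{\left(-1 \right)} - 120 = \left(2 + \frac{1}{3} \cdot 12\right) 0 - 120 = \left(2 + 4\right) 0 - 120 = 6 \cdot 0 - 120 = 0 - 120 = -120$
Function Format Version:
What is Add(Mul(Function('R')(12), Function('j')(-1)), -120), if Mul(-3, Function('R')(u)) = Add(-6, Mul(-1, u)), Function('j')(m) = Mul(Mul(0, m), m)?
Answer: -120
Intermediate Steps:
Function('j')(m) = 0 (Function('j')(m) = Mul(0, m) = 0)
Function('R')(u) = Add(2, Mul(Rational(1, 3), u)) (Function('R')(u) = Mul(Rational(-1, 3), Add(-6, Mul(-1, u))) = Add(2, Mul(Rational(1, 3), u)))
Add(Mul(Function('R')(12), Function('j')(-1)), -120) = Add(Mul(Add(2, Mul(Rational(1, 3), 12)), 0), -120) = Add(Mul(Add(2, 4), 0), -120) = Add(Mul(6, 0), -120) = Add(0, -120) = -120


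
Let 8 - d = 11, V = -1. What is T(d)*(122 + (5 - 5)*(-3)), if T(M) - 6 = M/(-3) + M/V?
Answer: 1220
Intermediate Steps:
d = -3 (d = 8 - 1*11 = 8 - 11 = -3)
T(M) = 6 - 4*M/3 (T(M) = 6 + (M/(-3) + M/(-1)) = 6 + (M*(-⅓) + M*(-1)) = 6 + (-M/3 - M) = 6 - 4*M/3)
T(d)*(122 + (5 - 5)*(-3)) = (6 - 4/3*(-3))*(122 + (5 - 5)*(-3)) = (6 + 4)*(122 + 0*(-3)) = 10*(122 + 0) = 10*122 = 1220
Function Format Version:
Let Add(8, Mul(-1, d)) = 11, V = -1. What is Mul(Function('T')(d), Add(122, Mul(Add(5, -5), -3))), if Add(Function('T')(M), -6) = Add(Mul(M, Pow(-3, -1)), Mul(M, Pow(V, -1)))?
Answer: 1220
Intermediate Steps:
d = -3 (d = Add(8, Mul(-1, 11)) = Add(8, -11) = -3)
Function('T')(M) = Add(6, Mul(Rational(-4, 3), M)) (Function('T')(M) = Add(6, Add(Mul(M, Pow(-3, -1)), Mul(M, Pow(-1, -1)))) = Add(6, Add(Mul(M, Rational(-1, 3)), Mul(M, -1))) = Add(6, Add(Mul(Rational(-1, 3), M), Mul(-1, M))) = Add(6, Mul(Rational(-4, 3), M)))
Mul(Function('T')(d), Add(122, Mul(Add(5, -5), -3))) = Mul(Add(6, Mul(Rational(-4, 3), -3)), Add(122, Mul(Add(5, -5), -3))) = Mul(Add(6, 4), Add(122, Mul(0, -3))) = Mul(10, Add(122, 0)) = Mul(10, 122) = 1220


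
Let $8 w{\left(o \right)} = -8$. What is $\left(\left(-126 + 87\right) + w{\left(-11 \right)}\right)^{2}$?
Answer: $1600$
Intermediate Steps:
$w{\left(o \right)} = -1$ ($w{\left(o \right)} = \frac{1}{8} \left(-8\right) = -1$)
$\left(\left(-126 + 87\right) + w{\left(-11 \right)}\right)^{2} = \left(\left(-126 + 87\right) - 1\right)^{2} = \left(-39 - 1\right)^{2} = \left(-40\right)^{2} = 1600$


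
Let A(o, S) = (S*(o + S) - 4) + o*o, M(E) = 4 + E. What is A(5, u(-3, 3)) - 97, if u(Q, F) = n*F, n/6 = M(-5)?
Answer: 158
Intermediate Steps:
n = -6 (n = 6*(4 - 5) = 6*(-1) = -6)
u(Q, F) = -6*F
A(o, S) = -4 + o**2 + S*(S + o) (A(o, S) = (S*(S + o) - 4) + o**2 = (-4 + S*(S + o)) + o**2 = -4 + o**2 + S*(S + o))
A(5, u(-3, 3)) - 97 = (-4 + (-6*3)**2 + 5**2 - 6*3*5) - 97 = (-4 + (-18)**2 + 25 - 18*5) - 97 = (-4 + 324 + 25 - 90) - 97 = 255 - 97 = 158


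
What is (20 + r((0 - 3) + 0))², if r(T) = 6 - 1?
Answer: 625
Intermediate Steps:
r(T) = 5
(20 + r((0 - 3) + 0))² = (20 + 5)² = 25² = 625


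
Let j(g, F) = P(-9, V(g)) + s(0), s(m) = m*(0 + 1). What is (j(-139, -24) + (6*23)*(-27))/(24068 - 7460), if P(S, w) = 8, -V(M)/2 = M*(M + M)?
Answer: -1859/8304 ≈ -0.22387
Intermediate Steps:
V(M) = -4*M² (V(M) = -2*M*(M + M) = -2*M*2*M = -4*M²)
s(m) = m (s(m) = m*1 = m)
j(g, F) = 8 (j(g, F) = 8 + 0 = 8)
(j(-139, -24) + (6*23)*(-27))/(24068 - 7460) = (8 + (6*23)*(-27))/(24068 - 7460) = (8 + 138*(-27))/16608 = (8 - 3726)*(1/16608) = -3718*1/16608 = -1859/8304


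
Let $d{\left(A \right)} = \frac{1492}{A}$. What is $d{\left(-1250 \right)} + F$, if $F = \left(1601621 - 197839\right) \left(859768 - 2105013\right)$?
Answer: $- \frac{1092532822869496}{625} \approx -1.7481 \cdot 10^{12}$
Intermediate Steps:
$F = -1748052516590$ ($F = 1403782 \left(-1245245\right) = -1748052516590$)
$d{\left(-1250 \right)} + F = \frac{1492}{-1250} - 1748052516590 = 1492 \left(- \frac{1}{1250}\right) - 1748052516590 = - \frac{746}{625} - 1748052516590 = - \frac{1092532822869496}{625}$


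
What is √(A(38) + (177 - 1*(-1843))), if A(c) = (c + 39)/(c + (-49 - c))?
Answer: √98903/7 ≈ 44.927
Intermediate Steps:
A(c) = -39/49 - c/49 (A(c) = (39 + c)/(-49) = (39 + c)*(-1/49) = -39/49 - c/49)
√(A(38) + (177 - 1*(-1843))) = √((-39/49 - 1/49*38) + (177 - 1*(-1843))) = √((-39/49 - 38/49) + (177 + 1843)) = √(-11/7 + 2020) = √(14129/7) = √98903/7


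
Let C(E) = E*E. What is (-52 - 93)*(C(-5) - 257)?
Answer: 33640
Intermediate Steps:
C(E) = E**2
(-52 - 93)*(C(-5) - 257) = (-52 - 93)*((-5)**2 - 257) = -145*(25 - 257) = -145*(-232) = 33640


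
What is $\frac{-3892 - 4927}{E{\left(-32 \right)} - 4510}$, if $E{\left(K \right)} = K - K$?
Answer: $\frac{8819}{4510} \approx 1.9554$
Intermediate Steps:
$E{\left(K \right)} = 0$
$\frac{-3892 - 4927}{E{\left(-32 \right)} - 4510} = \frac{-3892 - 4927}{0 - 4510} = - \frac{8819}{-4510} = \left(-8819\right) \left(- \frac{1}{4510}\right) = \frac{8819}{4510}$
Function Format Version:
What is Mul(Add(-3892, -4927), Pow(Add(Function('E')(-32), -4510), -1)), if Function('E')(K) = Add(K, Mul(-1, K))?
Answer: Rational(8819, 4510) ≈ 1.9554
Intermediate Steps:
Function('E')(K) = 0
Mul(Add(-3892, -4927), Pow(Add(Function('E')(-32), -4510), -1)) = Mul(Add(-3892, -4927), Pow(Add(0, -4510), -1)) = Mul(-8819, Pow(-4510, -1)) = Mul(-8819, Rational(-1, 4510)) = Rational(8819, 4510)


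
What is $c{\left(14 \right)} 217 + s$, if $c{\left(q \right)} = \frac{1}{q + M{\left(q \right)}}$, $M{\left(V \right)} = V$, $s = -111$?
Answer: $- \frac{413}{4} \approx -103.25$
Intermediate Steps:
$c{\left(q \right)} = \frac{1}{2 q}$ ($c{\left(q \right)} = \frac{1}{q + q} = \frac{1}{2 q}$)
$c{\left(14 \right)} 217 + s = \frac{1}{2 \cdot 14} \cdot 217 - 111 = \frac{1}{2} \cdot \frac{1}{14} \cdot 217 - 111 = \frac{1}{28} \cdot 217 - 111 = \frac{31}{4} - 111 = - \frac{413}{4}$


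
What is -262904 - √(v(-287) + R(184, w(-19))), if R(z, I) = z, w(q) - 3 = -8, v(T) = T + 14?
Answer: -262904 - I*√89 ≈ -2.629e+5 - 9.434*I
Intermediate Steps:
v(T) = 14 + T
w(q) = -5 (w(q) = 3 - 8 = -5)
-262904 - √(v(-287) + R(184, w(-19))) = -262904 - √((14 - 287) + 184) = -262904 - √(-273 + 184) = -262904 - √(-89) = -262904 - I*√89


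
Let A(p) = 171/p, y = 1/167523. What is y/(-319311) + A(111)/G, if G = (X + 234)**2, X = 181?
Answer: 3049034016896/340868005232328225 ≈ 8.9449e-6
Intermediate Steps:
y = 1/167523 ≈ 5.9693e-6
G = 172225 (G = (181 + 234)**2 = 415**2 = 172225)
y/(-319311) + A(111)/G = (1/167523)/(-319311) + (171/111)/172225 = (1/167523)*(-1/319311) + (171*(1/111))*(1/172225) = -1/53491936653 + (57/37)*(1/172225) = -1/53491936653 + 57/6372325 = 3049034016896/340868005232328225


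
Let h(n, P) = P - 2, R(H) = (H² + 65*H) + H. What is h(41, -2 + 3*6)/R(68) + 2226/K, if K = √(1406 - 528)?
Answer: 7/4556 + 1113*√878/439 ≈ 75.125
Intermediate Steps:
R(H) = H² + 66*H
K = √878 ≈ 29.631
h(n, P) = -2 + P
h(41, -2 + 3*6)/R(68) + 2226/K = (-2 + (-2 + 3*6))/((68*(66 + 68))) + 2226/(√878) = (-2 + (-2 + 18))/((68*134)) + 2226*(√878/878) = (-2 + 16)/9112 + 1113*√878/439 = 14*(1/9112) + 1113*√878/439 = 7/4556 + 1113*√878/439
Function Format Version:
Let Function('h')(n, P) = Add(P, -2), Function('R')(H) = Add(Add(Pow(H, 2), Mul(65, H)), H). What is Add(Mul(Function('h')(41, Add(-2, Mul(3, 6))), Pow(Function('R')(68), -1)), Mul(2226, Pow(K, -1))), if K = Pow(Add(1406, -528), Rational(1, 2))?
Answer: Add(Rational(7, 4556), Mul(Rational(1113, 439), Pow(878, Rational(1, 2)))) ≈ 75.125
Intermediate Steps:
Function('R')(H) = Add(Pow(H, 2), Mul(66, H))
K = Pow(878, Rational(1, 2)) ≈ 29.631
Function('h')(n, P) = Add(-2, P)
Add(Mul(Function('h')(41, Add(-2, Mul(3, 6))), Pow(Function('R')(68), -1)), Mul(2226, Pow(K, -1))) = Add(Mul(Add(-2, Add(-2, Mul(3, 6))), Pow(Mul(68, Add(66, 68)), -1)), Mul(2226, Pow(Pow(878, Rational(1, 2)), -1))) = Add(Mul(Add(-2, Add(-2, 18)), Pow(Mul(68, 134), -1)), Mul(2226, Mul(Rational(1, 878), Pow(878, Rational(1, 2))))) = Add(Mul(Add(-2, 16), Pow(9112, -1)), Mul(Rational(1113, 439), Pow(878, Rational(1, 2)))) = Add(Mul(14, Rational(1, 9112)), Mul(Rational(1113, 439), Pow(878, Rational(1, 2)))) = Add(Rational(7, 4556), Mul(Rational(1113, 439), Pow(878, Rational(1, 2))))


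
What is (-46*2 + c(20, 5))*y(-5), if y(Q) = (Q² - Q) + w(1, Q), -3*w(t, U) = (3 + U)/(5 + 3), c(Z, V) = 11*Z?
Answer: 11552/3 ≈ 3850.7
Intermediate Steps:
w(t, U) = -⅛ - U/24 (w(t, U) = -(3 + U)/(3*(5 + 3)) = -(3 + U)/(3*8) = -(3/8 + U/8)/3 = -⅛ - U/24)
y(Q) = -⅛ + Q² - 25*Q/24 (y(Q) = (Q² - Q) + (-⅛ - Q/24) = -⅛ + Q² - 25*Q/24)
(-46*2 + c(20, 5))*y(-5) = (-46*2 + 11*20)*(-⅛ + (-5)² - 25/24*(-5)) = (-92 + 220)*(-⅛ + 25 + 125/24) = 128*(361/12) = 11552/3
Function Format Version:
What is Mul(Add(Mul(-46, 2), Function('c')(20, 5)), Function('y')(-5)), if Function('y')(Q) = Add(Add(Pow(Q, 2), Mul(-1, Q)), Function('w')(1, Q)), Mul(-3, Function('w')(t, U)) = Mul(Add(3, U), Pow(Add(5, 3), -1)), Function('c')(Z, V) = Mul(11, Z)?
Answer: Rational(11552, 3) ≈ 3850.7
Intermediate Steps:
Function('w')(t, U) = Add(Rational(-1, 8), Mul(Rational(-1, 24), U)) (Function('w')(t, U) = Mul(Rational(-1, 3), Mul(Add(3, U), Pow(Add(5, 3), -1))) = Mul(Rational(-1, 3), Mul(Add(3, U), Pow(8, -1))) = Mul(Rational(-1, 3), Mul(Add(3, U), Rational(1, 8))) = Mul(Rational(-1, 3), Add(Rational(3, 8), Mul(Rational(1, 8), U))) = Add(Rational(-1, 8), Mul(Rational(-1, 24), U)))
Function('y')(Q) = Add(Rational(-1, 8), Pow(Q, 2), Mul(Rational(-25, 24), Q)) (Function('y')(Q) = Add(Add(Pow(Q, 2), Mul(-1, Q)), Add(Rational(-1, 8), Mul(Rational(-1, 24), Q))) = Add(Rational(-1, 8), Pow(Q, 2), Mul(Rational(-25, 24), Q)))
Mul(Add(Mul(-46, 2), Function('c')(20, 5)), Function('y')(-5)) = Mul(Add(Mul(-46, 2), Mul(11, 20)), Add(Rational(-1, 8), Pow(-5, 2), Mul(Rational(-25, 24), -5))) = Mul(Add(-92, 220), Add(Rational(-1, 8), 25, Rational(125, 24))) = Mul(128, Rational(361, 12)) = Rational(11552, 3)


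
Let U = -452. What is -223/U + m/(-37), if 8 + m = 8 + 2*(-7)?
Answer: 14579/16724 ≈ 0.87174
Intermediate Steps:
m = -14 (m = -8 + (8 + 2*(-7)) = -8 + (8 - 14) = -8 - 6 = -14)
-223/U + m/(-37) = -223/(-452) - 14/(-37) = -223*(-1/452) - 14*(-1/37) = 223/452 + 14/37 = 14579/16724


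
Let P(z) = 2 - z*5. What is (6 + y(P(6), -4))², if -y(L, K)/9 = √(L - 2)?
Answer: -2394 - 108*I*√30 ≈ -2394.0 - 591.54*I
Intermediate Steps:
P(z) = 2 - 5*z
y(L, K) = -9*√(-2 + L) (y(L, K) = -9*√(L - 2) = -9*√(-2 + L))
(6 + y(P(6), -4))² = (6 - 9*√(-2 + (2 - 5*6)))² = (6 - 9*√(-2 + (2 - 30)))² = (6 - 9*√(-2 - 28))² = (6 - 9*I*√30)²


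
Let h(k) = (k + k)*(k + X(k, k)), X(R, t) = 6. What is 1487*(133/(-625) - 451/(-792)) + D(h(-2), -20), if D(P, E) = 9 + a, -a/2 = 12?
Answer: 23189863/45000 ≈ 515.33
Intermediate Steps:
a = -24 (a = -2*12 = -24)
h(k) = 2*k*(6 + k) (h(k) = (k + k)*(k + 6) = (2*k)*(6 + k) = 2*k*(6 + k))
D(P, E) = -15 (D(P, E) = 9 - 24 = -15)
1487*(133/(-625) - 451/(-792)) + D(h(-2), -20) = 1487*(133/(-625) - 451/(-792)) - 15 = 1487*(133*(-1/625) - 451*(-1/792)) - 15 = 1487*(-133/625 + 41/72) - 15 = 1487*(16049/45000) - 15 = 23864863/45000 - 15 = 23189863/45000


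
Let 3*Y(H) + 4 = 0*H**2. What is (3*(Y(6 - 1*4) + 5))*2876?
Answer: 31636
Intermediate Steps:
Y(H) = -4/3 (Y(H) = -4/3 + (0*H**2)/3 = -4/3 + (1/3)*0 = -4/3 + 0 = -4/3)
(3*(Y(6 - 1*4) + 5))*2876 = (3*(-4/3 + 5))*2876 = (3*(11/3))*2876 = 11*2876 = 31636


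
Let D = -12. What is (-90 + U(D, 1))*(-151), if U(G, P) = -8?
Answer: 14798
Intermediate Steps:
(-90 + U(D, 1))*(-151) = (-90 - 8)*(-151) = -98*(-151) = 14798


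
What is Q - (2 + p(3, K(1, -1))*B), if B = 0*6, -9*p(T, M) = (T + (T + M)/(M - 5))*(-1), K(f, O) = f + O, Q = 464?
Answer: 462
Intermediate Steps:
K(f, O) = O + f
p(T, M) = T/9 + (M + T)/(9*(-5 + M)) (p(T, M) = -(T + (T + M)/(M - 5))*(-1)/9 = -(T + (M + T)/(-5 + M))*(-1)/9 = -(-T - (M + T)/(-5 + M))/9 = T/9 + (M + T)/(9*(-5 + M)))
B = 0
Q - (2 + p(3, K(1, -1))*B) = 464 - (2 + (((-1 + 1) - 4*3 + (-1 + 1)*3)/(9*(-5 + (-1 + 1))))*0) = 464 - (2 + ((0 - 12 + 0*3)/(9*(-5 + 0)))*0) = 464 - (2 + ((⅑)*(0 - 12 + 0)/(-5))*0) = 464 - (2 + ((⅑)*(-⅕)*(-12))*0) = 464 - (2 + (4/15)*0) = 464 - (2 + 0) = 464 - 1*2 = 464 - 2 = 462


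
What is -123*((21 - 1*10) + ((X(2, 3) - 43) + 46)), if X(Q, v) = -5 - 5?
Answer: -492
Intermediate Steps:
X(Q, v) = -10
-123*((21 - 1*10) + ((X(2, 3) - 43) + 46)) = -123*((21 - 1*10) + ((-10 - 43) + 46)) = -123*((21 - 10) + (-53 + 46)) = -123*(11 - 7) = -123*4 = -1*492 = -492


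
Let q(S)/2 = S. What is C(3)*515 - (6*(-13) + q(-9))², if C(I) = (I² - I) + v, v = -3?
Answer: -7671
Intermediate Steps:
q(S) = 2*S
C(I) = -3 + I² - I (C(I) = (I² - I) - 3 = -3 + I² - I)
C(3)*515 - (6*(-13) + q(-9))² = (-3 + 3² - 1*3)*515 - (6*(-13) + 2*(-9))² = (-3 + 9 - 3)*515 - (-78 - 18)² = 3*515 - 1*(-96)² = 1545 - 1*9216 = 1545 - 9216 = -7671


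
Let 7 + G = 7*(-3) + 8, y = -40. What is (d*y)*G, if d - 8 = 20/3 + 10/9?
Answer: 113600/9 ≈ 12622.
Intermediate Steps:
G = -20 (G = -7 + (7*(-3) + 8) = -7 + (-21 + 8) = -7 - 13 = -20)
d = 142/9 (d = 8 + (20/3 + 10/9) = 8 + 70/9 = 142/9 ≈ 15.778)
(d*y)*G = ((142/9)*(-40))*(-20) = -5680/9*(-20) = 113600/9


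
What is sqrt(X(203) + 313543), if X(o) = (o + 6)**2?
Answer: 2*sqrt(89306) ≈ 597.68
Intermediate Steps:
X(o) = (6 + o)**2
sqrt(X(203) + 313543) = sqrt((6 + 203)**2 + 313543) = sqrt(209**2 + 313543) = sqrt(43681 + 313543) = sqrt(357224) = 2*sqrt(89306)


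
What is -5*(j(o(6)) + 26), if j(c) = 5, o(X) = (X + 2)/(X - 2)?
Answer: -155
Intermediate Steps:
o(X) = (2 + X)/(-2 + X)
-5*(j(o(6)) + 26) = -5*(5 + 26) = -5*31 = -155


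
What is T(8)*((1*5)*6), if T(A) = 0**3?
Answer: 0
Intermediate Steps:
T(A) = 0
T(8)*((1*5)*6) = 0*((1*5)*6) = 0*(5*6) = 0*30 = 0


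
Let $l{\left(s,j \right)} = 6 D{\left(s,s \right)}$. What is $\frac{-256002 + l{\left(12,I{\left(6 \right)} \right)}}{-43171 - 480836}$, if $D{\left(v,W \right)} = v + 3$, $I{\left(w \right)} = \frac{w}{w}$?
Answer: $\frac{85304}{174669} \approx 0.48838$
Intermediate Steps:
$I{\left(w \right)} = 1$
$D{\left(v,W \right)} = 3 + v$
$l{\left(s,j \right)} = 18 + 6 s$ ($l{\left(s,j \right)} = 6 \left(3 + s\right) = 18 + 6 s$)
$\frac{-256002 + l{\left(12,I{\left(6 \right)} \right)}}{-43171 - 480836} = \frac{-256002 + \left(18 + 6 \cdot 12\right)}{-43171 - 480836} = \frac{-256002 + \left(18 + 72\right)}{-524007} = \left(-256002 + 90\right) \left(- \frac{1}{524007}\right) = \left(-255912\right) \left(- \frac{1}{524007}\right) = \frac{85304}{174669}$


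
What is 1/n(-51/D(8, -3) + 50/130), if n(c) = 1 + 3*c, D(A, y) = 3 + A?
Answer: -143/1681 ≈ -0.085068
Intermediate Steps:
1/n(-51/D(8, -3) + 50/130) = 1/(1 + 3*(-51/(3 + 8) + 50/130)) = 1/(1 + 3*(-51/11 + 50*(1/130))) = 1/(1 + 3*(-51*1/11 + 5/13)) = 1/(1 + 3*(-51/11 + 5/13)) = 1/(1 + 3*(-608/143)) = 1/(1 - 1824/143) = 1/(-1681/143) = -143/1681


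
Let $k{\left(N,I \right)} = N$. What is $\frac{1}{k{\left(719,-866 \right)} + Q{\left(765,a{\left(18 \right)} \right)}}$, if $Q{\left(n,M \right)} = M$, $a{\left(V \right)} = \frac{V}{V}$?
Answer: $\frac{1}{720} \approx 0.0013889$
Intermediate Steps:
$a{\left(V \right)} = 1$
$\frac{1}{k{\left(719,-866 \right)} + Q{\left(765,a{\left(18 \right)} \right)}} = \frac{1}{719 + 1} = \frac{1}{720}$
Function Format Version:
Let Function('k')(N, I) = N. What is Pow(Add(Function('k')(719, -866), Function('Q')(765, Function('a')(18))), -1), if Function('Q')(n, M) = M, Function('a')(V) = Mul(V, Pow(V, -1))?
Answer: Rational(1, 720) ≈ 0.0013889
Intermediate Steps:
Function('a')(V) = 1
Pow(Add(Function('k')(719, -866), Function('Q')(765, Function('a')(18))), -1) = Pow(Add(719, 1), -1) = Pow(720, -1) = Rational(1, 720)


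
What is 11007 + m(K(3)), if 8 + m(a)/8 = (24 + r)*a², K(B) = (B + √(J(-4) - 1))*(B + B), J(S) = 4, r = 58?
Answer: 294335 + 141696*√3 ≈ 5.3976e+5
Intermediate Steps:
K(B) = 2*B*(B + √3) (K(B) = (B + √(4 - 1))*(B + B) = (B + √3)*(2*B) = 2*B*(B + √3))
m(a) = -64 + 656*a² (m(a) = -64 + 8*((24 + 58)*a²) = -64 + 8*(82*a²) = -64 + 656*a²)
11007 + m(K(3)) = 11007 + (-64 + 656*(2*3*(3 + √3))²) = 11007 + (-64 + 656*(18 + 6*√3)²) = 10943 + 656*(18 + 6*√3)²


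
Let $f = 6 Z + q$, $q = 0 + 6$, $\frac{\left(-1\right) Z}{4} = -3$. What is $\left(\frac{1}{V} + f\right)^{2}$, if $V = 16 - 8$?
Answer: $\frac{390625}{64} \approx 6103.5$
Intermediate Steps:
$Z = 12$ ($Z = \left(-4\right) \left(-3\right) = 12$)
$q = 6$
$V = 8$ ($V = 16 - 8 = 8$)
$f = 78$ ($f = 6 \cdot 12 + 6 = 72 + 6 = 78$)
$\left(\frac{1}{V} + f\right)^{2} = \left(\frac{1}{8} + 78\right)^{2} = \left(\frac{625}{8}\right)^{2} = \frac{390625}{64}$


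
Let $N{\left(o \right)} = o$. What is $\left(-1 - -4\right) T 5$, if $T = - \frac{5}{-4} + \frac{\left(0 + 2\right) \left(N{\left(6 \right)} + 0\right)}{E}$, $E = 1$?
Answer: $\frac{795}{4} \approx 198.75$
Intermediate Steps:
$T = \frac{53}{4}$ ($T = - \frac{5}{-4} + \frac{\left(0 + 2\right) \left(6 + 0\right)}{1} = \left(-5\right) \left(- \frac{1}{4}\right) + 2 \cdot 6 \cdot 1 = \frac{5}{4} + 12 \cdot 1 = \frac{5}{4} + 12 = \frac{53}{4} \approx 13.25$)
$\left(-1 - -4\right) T 5 = \left(-1 - -4\right) \frac{53}{4} \cdot 5 = \left(-1 + 4\right) \frac{53}{4} \cdot 5 = 3 \cdot \frac{53}{4} \cdot 5 = \frac{159}{4} \cdot 5 = \frac{795}{4}$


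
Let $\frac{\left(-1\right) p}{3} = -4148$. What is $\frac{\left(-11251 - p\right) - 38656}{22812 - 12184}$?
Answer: $- \frac{62351}{10628} \approx -5.8667$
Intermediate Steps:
$p = 12444$ ($p = \left(-3\right) \left(-4148\right) = 12444$)
$\frac{\left(-11251 - p\right) - 38656}{22812 - 12184} = \frac{\left(-11251 - 12444\right) - 38656}{22812 - 12184} = \frac{\left(-11251 - 12444\right) - 38656}{10628} = \left(-23695 - 38656\right) \frac{1}{10628} = \left(-62351\right) \frac{1}{10628} = - \frac{62351}{10628}$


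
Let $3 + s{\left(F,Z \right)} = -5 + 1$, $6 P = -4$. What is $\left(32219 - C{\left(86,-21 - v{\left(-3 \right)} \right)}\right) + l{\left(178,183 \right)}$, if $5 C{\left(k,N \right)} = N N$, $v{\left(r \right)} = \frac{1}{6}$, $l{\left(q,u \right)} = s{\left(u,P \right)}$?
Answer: $\frac{5782031}{180} \approx 32122.0$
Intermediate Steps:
$P = - \frac{2}{3}$ ($P = \frac{1}{6} \left(-4\right) = - \frac{2}{3} \approx -0.66667$)
$s{\left(F,Z \right)} = -7$ ($s{\left(F,Z \right)} = -3 + \left(-5 + 1\right) = -3 - 4 = -7$)
$l{\left(q,u \right)} = -7$
$v{\left(r \right)} = \frac{1}{6}$
$C{\left(k,N \right)} = \frac{N^{2}}{5}$ ($C{\left(k,N \right)} = \frac{N N}{5} = \frac{N^{2}}{5}$)
$\left(32219 - C{\left(86,-21 - v{\left(-3 \right)} \right)}\right) + l{\left(178,183 \right)} = \left(32219 - \frac{\left(-21 - \frac{1}{6}\right)^{2}}{5}\right) - 7 = \left(32219 - \frac{\left(- \frac{127}{6}\right)^{2}}{5}\right) - 7 = \left(32219 - \frac{1}{5} \cdot \frac{16129}{36}\right) - 7 = \left(32219 - \frac{16129}{180}\right) - 7 = \frac{5783291}{180} - 7 = \frac{5782031}{180}$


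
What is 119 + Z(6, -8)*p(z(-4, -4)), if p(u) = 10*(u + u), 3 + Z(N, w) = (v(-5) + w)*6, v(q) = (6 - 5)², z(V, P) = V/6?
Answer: 719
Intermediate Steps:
z(V, P) = V/6 (z(V, P) = V*(⅙) = V/6)
v(q) = 1 (v(q) = 1² = 1)
Z(N, w) = 3 + 6*w (Z(N, w) = -3 + (1 + w)*6 = -3 + (6 + 6*w) = 3 + 6*w)
p(u) = 20*u (p(u) = 10*(2*u) = 20*u)
119 + Z(6, -8)*p(z(-4, -4)) = 119 + (3 + 6*(-8))*(20*((⅙)*(-4))) = 119 + (3 - 48)*(20*(-⅔)) = 119 - 45*(-40/3) = 119 + 600 = 719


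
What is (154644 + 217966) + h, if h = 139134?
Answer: 511744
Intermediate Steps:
(154644 + 217966) + h = (154644 + 217966) + 139134 = 372610 + 139134 = 511744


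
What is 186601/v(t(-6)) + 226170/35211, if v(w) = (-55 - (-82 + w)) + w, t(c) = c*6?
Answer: 2192171467/316899 ≈ 6917.6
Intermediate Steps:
t(c) = 6*c
v(w) = 27 (v(w) = (-55 + (82 - w)) + w = (27 - w) + w = 27)
186601/v(t(-6)) + 226170/35211 = 186601/27 + 226170/35211 = 186601*(1/27) + 226170*(1/35211) = 186601/27 + 75390/11737 = 2192171467/316899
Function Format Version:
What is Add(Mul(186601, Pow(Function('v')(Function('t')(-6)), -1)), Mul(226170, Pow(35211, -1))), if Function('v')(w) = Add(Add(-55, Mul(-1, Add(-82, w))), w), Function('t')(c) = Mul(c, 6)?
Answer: Rational(2192171467, 316899) ≈ 6917.6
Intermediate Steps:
Function('t')(c) = Mul(6, c)
Function('v')(w) = 27 (Function('v')(w) = Add(Add(-55, Add(82, Mul(-1, w))), w) = Add(Add(27, Mul(-1, w)), w) = 27)
Add(Mul(186601, Pow(Function('v')(Function('t')(-6)), -1)), Mul(226170, Pow(35211, -1))) = Add(Mul(186601, Pow(27, -1)), Mul(226170, Pow(35211, -1))) = Add(Mul(186601, Rational(1, 27)), Mul(226170, Rational(1, 35211))) = Add(Rational(186601, 27), Rational(75390, 11737)) = Rational(2192171467, 316899)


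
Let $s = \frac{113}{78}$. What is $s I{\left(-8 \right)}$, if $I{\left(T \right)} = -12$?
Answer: $- \frac{226}{13} \approx -17.385$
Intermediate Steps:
$s = \frac{113}{78}$ ($s = 113 \cdot \frac{1}{78} = \frac{113}{78} \approx 1.4487$)
$s I{\left(-8 \right)} = \frac{113}{78} \left(-12\right) = - \frac{226}{13}$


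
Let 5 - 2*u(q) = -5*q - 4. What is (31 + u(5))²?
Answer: 2304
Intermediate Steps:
u(q) = 9/2 + 5*q/2 (u(q) = 5/2 - (-5*q - 4)/2 = 5/2 - (-4 - 5*q)/2 = 5/2 + (2 + 5*q/2) = 9/2 + 5*q/2)
(31 + u(5))² = (31 + (9/2 + (5/2)*5))² = (31 + (9/2 + 25/2))² = (31 + 17)² = 48² = 2304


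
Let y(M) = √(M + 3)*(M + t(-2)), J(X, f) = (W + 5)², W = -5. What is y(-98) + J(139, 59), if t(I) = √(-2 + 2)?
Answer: -98*I*√95 ≈ -955.19*I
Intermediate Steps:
t(I) = 0 (t(I) = √0 = 0)
J(X, f) = 0 (J(X, f) = (-5 + 5)² = 0² = 0)
y(M) = M*√(3 + M) (y(M) = √(M + 3)*(M + 0) = √(3 + M)*M = M*√(3 + M))
y(-98) + J(139, 59) = -98*√(3 - 98) + 0 = -98*I*√95 + 0 = -98*I*√95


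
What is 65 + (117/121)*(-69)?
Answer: -208/121 ≈ -1.7190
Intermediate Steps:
65 + (117/121)*(-69) = 65 - 8073/121 = -208/121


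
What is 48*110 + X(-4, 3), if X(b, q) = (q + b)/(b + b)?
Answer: 42241/8 ≈ 5280.1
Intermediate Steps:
X(b, q) = (b + q)/(2*b) (X(b, q) = (b + q)/((2*b)) = (b + q)*(1/(2*b)) = (b + q)/(2*b))
48*110 + X(-4, 3) = 48*110 + (½)*(-4 + 3)/(-4) = 5280 + (½)*(-¼)*(-1) = 5280 + ⅛ = 42241/8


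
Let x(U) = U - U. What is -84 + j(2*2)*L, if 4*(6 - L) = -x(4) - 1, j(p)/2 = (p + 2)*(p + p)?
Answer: 516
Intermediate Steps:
x(U) = 0
j(p) = 4*p*(2 + p) (j(p) = 2*((p + 2)*(p + p)) = 2*((2 + p)*(2*p)) = 2*(2*p*(2 + p)) = 4*p*(2 + p))
L = 25/4 (L = 6 - (-1*0 - 1)/4 = 6 - (0 - 1)/4 = 6 - 1/4*(-1) = 6 + 1/4 = 25/4 ≈ 6.2500)
-84 + j(2*2)*L = -84 + (4*(2*2)*(2 + 2*2))*(25/4) = -84 + (4*4*(2 + 4))*(25/4) = -84 + (4*4*6)*(25/4) = -84 + 96*(25/4) = -84 + 600 = 516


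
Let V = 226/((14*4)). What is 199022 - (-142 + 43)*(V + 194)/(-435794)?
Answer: 2428512068149/12202232 ≈ 1.9902e+5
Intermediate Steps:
V = 113/28 (V = 226/56 = 226*(1/56) = 113/28 ≈ 4.0357)
199022 - (-142 + 43)*(V + 194)/(-435794) = 199022 - (-142 + 43)*(113/28 + 194)/(-435794) = 199022 - (-99*5545/28)*(-1)/435794 = 199022 - (-548955)*(-1)/(28*435794) = 199022 - 1*548955/12202232 = 199022 - 548955/12202232 = 2428512068149/12202232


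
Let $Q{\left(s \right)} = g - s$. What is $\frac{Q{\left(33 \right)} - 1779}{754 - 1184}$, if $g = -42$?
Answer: $\frac{927}{215} \approx 4.3116$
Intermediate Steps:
$Q{\left(s \right)} = -42 - s$
$\frac{Q{\left(33 \right)} - 1779}{754 - 1184} = \frac{\left(-42 - 33\right) - 1779}{754 - 1184} = \frac{\left(-42 - 33\right) - 1779}{-430} = \left(-75 - 1779\right) \left(- \frac{1}{430}\right) = \left(-1854\right) \left(- \frac{1}{430}\right) = \frac{927}{215}$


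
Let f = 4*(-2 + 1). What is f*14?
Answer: -56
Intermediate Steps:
f = -4 (f = 4*(-1) = -4)
f*14 = -4*14 = -56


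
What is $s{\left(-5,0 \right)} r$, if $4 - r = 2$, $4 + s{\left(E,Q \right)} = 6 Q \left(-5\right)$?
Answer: $-8$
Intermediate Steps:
$s{\left(E,Q \right)} = -4 - 30 Q$ ($s{\left(E,Q \right)} = -4 + 6 Q \left(-5\right) = -4 - 30 Q$)
$r = 2$ ($r = 4 - 2 = 2$)
$s{\left(-5,0 \right)} r = \left(-4 - 0\right) 2 = \left(-4 + 0\right) 2 = \left(-4\right) 2 = -8$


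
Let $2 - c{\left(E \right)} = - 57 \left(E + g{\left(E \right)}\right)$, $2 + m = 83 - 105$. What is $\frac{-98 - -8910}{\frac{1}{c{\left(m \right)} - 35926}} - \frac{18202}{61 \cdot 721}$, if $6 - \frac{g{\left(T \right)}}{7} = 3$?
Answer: $- \frac{13988998864542}{43981} \approx -3.1807 \cdot 10^{8}$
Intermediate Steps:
$g{\left(T \right)} = 21$ ($g{\left(T \right)} = 42 - 21 = 21$)
$m = -24$ ($m = -2 + \left(83 - 105\right) = -2 - 22 = -24$)
$c{\left(E \right)} = 1199 + 57 E$ ($c{\left(E \right)} = 2 - - 57 \left(E + 21\right) = 2 - - 57 \left(21 + E\right) = 2 - \left(-1197 - 57 E\right) = 2 + \left(1197 + 57 E\right) = 1199 + 57 E$)
$\frac{-98 - -8910}{\frac{1}{c{\left(m \right)} - 35926}} - \frac{18202}{61 \cdot 721} = \frac{-98 - -8910}{\frac{1}{\left(1199 + 57 \left(-24\right)\right) - 35926}} - \frac{18202}{61 \cdot 721} = \frac{-98 + 8910}{\frac{1}{\left(1199 - 1368\right) - 35926}} - \frac{18202}{43981} = \frac{8812}{\frac{1}{-169 - 35926}} - \frac{18202}{43981} = \frac{8812}{\frac{1}{-36095}} - \frac{18202}{43981} = \frac{8812}{- \frac{1}{36095}} - \frac{18202}{43981} = 8812 \left(-36095\right) - \frac{18202}{43981} = -318069140 - \frac{18202}{43981} = - \frac{13988998864542}{43981}$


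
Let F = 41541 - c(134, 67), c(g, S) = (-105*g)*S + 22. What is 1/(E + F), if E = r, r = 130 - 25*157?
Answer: 1/980414 ≈ 1.0200e-6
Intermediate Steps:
c(g, S) = 22 - 105*S*g (c(g, S) = -105*S*g + 22 = 22 - 105*S*g)
r = -3795 (r = 130 - 3925 = -3795)
F = 984209 (F = 41541 - (22 - 105*67*134) = 41541 - (22 - 942690) = 41541 - 1*(-942668) = 41541 + 942668 = 984209)
E = -3795
1/(E + F) = 1/(-3795 + 984209) = 1/980414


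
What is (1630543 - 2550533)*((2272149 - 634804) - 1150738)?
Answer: -447673573930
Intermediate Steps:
(1630543 - 2550533)*((2272149 - 634804) - 1150738) = -919990*(1637345 - 1150738) = -919990*486607 = -447673573930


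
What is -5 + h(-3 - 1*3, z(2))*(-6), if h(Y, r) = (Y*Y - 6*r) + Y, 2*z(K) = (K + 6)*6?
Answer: 679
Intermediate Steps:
z(K) = 18 + 3*K (z(K) = ((K + 6)*6)/2 = ((6 + K)*6)/2 = (36 + 6*K)/2 = 18 + 3*K)
h(Y, r) = Y + Y² - 6*r (h(Y, r) = (Y² - 6*r) + Y = Y + Y² - 6*r)
-5 + h(-3 - 1*3, z(2))*(-6) = -5 + ((-3 - 1*3) + (-3 - 1*3)² - 6*(18 + 3*2))*(-6) = -5 + ((-3 - 3) + (-3 - 3)² - 6*(18 + 6))*(-6) = -5 + (-6 + (-6)² - 6*24)*(-6) = -5 + (-6 + 36 - 144)*(-6) = -5 - 114*(-6) = -5 + 684 = 679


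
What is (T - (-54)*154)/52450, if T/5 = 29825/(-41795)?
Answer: 69483619/438429550 ≈ 0.15848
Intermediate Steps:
T = -29825/8359 (T = 5*(29825/(-41795)) = 5*(29825*(-1/41795)) = 5*(-5965/8359) = -29825/8359 ≈ -3.5680)
(T - (-54)*154)/52450 = (-29825/8359 - (-54)*154)/52450 = (-29825/8359 - 1*(-8316))*(1/52450) = (-29825/8359 + 8316)*(1/52450) = (69483619/8359)*(1/52450) = 69483619/438429550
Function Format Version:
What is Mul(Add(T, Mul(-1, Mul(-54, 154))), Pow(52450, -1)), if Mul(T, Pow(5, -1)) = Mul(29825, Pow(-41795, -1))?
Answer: Rational(69483619, 438429550) ≈ 0.15848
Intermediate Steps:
T = Rational(-29825, 8359) (T = Mul(5, Mul(29825, Pow(-41795, -1))) = Mul(5, Mul(29825, Rational(-1, 41795))) = Mul(5, Rational(-5965, 8359)) = Rational(-29825, 8359) ≈ -3.5680)
Mul(Add(T, Mul(-1, Mul(-54, 154))), Pow(52450, -1)) = Mul(Add(Rational(-29825, 8359), Mul(-1, Mul(-54, 154))), Pow(52450, -1)) = Mul(Add(Rational(-29825, 8359), Mul(-1, -8316)), Rational(1, 52450)) = Mul(Add(Rational(-29825, 8359), 8316), Rational(1, 52450)) = Mul(Rational(69483619, 8359), Rational(1, 52450)) = Rational(69483619, 438429550)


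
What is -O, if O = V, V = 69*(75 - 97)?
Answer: 1518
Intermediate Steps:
V = -1518 (V = 69*(-22) = -1518)
O = -1518
-O = -1*(-1518) = 1518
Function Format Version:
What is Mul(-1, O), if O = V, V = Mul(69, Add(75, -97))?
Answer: 1518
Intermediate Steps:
V = -1518 (V = Mul(69, -22) = -1518)
O = -1518
Mul(-1, O) = Mul(-1, -1518) = 1518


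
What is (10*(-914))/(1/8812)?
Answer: -80541680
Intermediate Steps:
(10*(-914))/(1/8812) = -9140/1/8812 = -9140*8812 = -80541680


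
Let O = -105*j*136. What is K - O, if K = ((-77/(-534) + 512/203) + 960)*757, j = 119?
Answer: 263206390603/108402 ≈ 2.4281e+6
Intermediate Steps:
O = -1699320 (O = -105*119*136 = -12495*136 = -1699320)
K = 78996703963/108402 (K = ((-77*(-1/534) + 512*(1/203)) + 960)*757 = ((77/534 + 512/203) + 960)*757 = (289039/108402 + 960)*757 = (104354959/108402)*757 = 78996703963/108402 ≈ 7.2874e+5)
K - O = 78996703963/108402 - 1*(-1699320) = 78996703963/108402 + 1699320 = 263206390603/108402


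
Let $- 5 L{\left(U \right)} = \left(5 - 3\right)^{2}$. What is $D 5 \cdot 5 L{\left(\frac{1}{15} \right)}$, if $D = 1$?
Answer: $-20$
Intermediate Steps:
$L{\left(U \right)} = - \frac{4}{5}$ ($L{\left(U \right)} = - \frac{\left(5 - 3\right)^{2}}{5} = - \frac{2^{2}}{5} = \left(- \frac{1}{5}\right) 4 = - \frac{4}{5}$)
$D 5 \cdot 5 L{\left(\frac{1}{15} \right)} = 1 \cdot 5 \cdot 5 \left(- \frac{4}{5}\right) = 5 \cdot 5 \left(- \frac{4}{5}\right) = 25 \left(- \frac{4}{5}\right) = -20$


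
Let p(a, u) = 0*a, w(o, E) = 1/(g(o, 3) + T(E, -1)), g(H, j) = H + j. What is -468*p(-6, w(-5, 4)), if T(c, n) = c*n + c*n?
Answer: 0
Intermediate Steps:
T(c, n) = 2*c*n
w(o, E) = 1/(3 + o - 2*E) (w(o, E) = 1/((o + 3) + 2*E*(-1)) = 1/((3 + o) - 2*E) = 1/(3 + o - 2*E))
p(a, u) = 0
-468*p(-6, w(-5, 4)) = -468*0 = 0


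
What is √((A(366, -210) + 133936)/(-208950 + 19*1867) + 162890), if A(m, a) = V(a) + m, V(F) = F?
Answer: √4902032301700926/173477 ≈ 403.60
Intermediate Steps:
A(m, a) = a + m
√((A(366, -210) + 133936)/(-208950 + 19*1867) + 162890) = √(((-210 + 366) + 133936)/(-208950 + 19*1867) + 162890) = √((156 + 133936)/(-208950 + 35473) + 162890) = √(134092/(-173477) + 162890) = √(134092*(-1/173477) + 162890) = √(-134092/173477 + 162890) = √(28257534438/173477) = √4902032301700926/173477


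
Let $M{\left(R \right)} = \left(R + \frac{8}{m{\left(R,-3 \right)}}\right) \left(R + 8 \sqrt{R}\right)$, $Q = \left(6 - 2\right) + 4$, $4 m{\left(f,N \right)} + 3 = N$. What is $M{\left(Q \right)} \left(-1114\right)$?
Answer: $- \frac{71296}{3} - \frac{142592 \sqrt{2}}{3} \approx -90984.0$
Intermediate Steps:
$m{\left(f,N \right)} = - \frac{3}{4} + \frac{N}{4}$
$Q = 8$ ($Q = 4 + 4 = 8$)
$M{\left(R \right)} = \left(- \frac{16}{3} + R\right) \left(R + 8 \sqrt{R}\right)$ ($M{\left(R \right)} = \left(R + \frac{8}{- \frac{3}{4} + \frac{1}{4} \left(-3\right)}\right) \left(R + 8 \sqrt{R}\right) = \left(R + \frac{8}{- \frac{3}{4} - \frac{3}{4}}\right) \left(R + 8 \sqrt{R}\right) = \left(R + \frac{8}{- \frac{3}{2}}\right) \left(R + 8 \sqrt{R}\right) = \left(R + 8 \left(- \frac{2}{3}\right)\right) \left(R + 8 \sqrt{R}\right) = \left(R - \frac{16}{3}\right) \left(R + 8 \sqrt{R}\right) = \left(- \frac{16}{3} + R\right) \left(R + 8 \sqrt{R}\right)$)
$M{\left(Q \right)} \left(-1114\right) = \left(8^{2} + 8 \cdot 8^{\frac{3}{2}} - \frac{128 \sqrt{8}}{3} - \frac{128}{3}\right) \left(-1114\right) = \left(64 + 8 \cdot 16 \sqrt{2} - \frac{128 \cdot 2 \sqrt{2}}{3} - \frac{128}{3}\right) \left(-1114\right) = \left(64 + 128 \sqrt{2} - \frac{256 \sqrt{2}}{3} - \frac{128}{3}\right) \left(-1114\right) = \left(\frac{64}{3} + \frac{128 \sqrt{2}}{3}\right) \left(-1114\right) = - \frac{71296}{3} - \frac{142592 \sqrt{2}}{3}$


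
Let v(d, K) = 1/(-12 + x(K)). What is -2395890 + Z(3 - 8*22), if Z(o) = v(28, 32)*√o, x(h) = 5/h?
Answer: -2395890 - 32*I*√173/379 ≈ -2.3959e+6 - 1.1105*I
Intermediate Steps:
v(d, K) = 1/(-12 + 5/K)
Z(o) = -32*√o/379 (Z(o) = (-1*32/(-5 + 12*32))*√o = (-1*32/(-5 + 384))*√o = (-1*32/379)*√o = (-1*32*1/379)*√o = -32*√o/379)
-2395890 + Z(3 - 8*22) = -2395890 - 32*√(3 - 8*22)/379 = -2395890 - 32*√(3 - 176)/379 = -2395890 - 32*I*√173/379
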